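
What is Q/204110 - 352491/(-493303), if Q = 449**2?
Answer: 171397316113/100688075330 ≈ 1.7023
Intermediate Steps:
Q = 201601
Q/204110 - 352491/(-493303) = 201601/204110 - 352491/(-493303) = 201601*(1/204110) - 352491*(-1/493303) = 201601/204110 + 352491/493303 = 171397316113/100688075330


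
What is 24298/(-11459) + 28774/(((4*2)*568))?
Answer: 109655577/26034848 ≈ 4.2119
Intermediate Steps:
24298/(-11459) + 28774/(((4*2)*568)) = 24298*(-1/11459) + 28774/((8*568)) = -24298/11459 + 28774/4544 = -24298/11459 + 28774*(1/4544) = -24298/11459 + 14387/2272 = 109655577/26034848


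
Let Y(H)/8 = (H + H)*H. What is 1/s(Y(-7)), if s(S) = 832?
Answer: 1/832 ≈ 0.0012019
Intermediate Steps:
Y(H) = 16*H² (Y(H) = 8*((H + H)*H) = 8*((2*H)*H) = 8*(2*H²) = 16*H²)
1/s(Y(-7)) = 1/832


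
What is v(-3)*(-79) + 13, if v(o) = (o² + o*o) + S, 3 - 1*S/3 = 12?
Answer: 724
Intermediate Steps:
S = -27 (S = 9 - 3*12 = 9 - 36 = -27)
v(o) = -27 + 2*o² (v(o) = (o² + o*o) - 27 = (o² + o²) - 27 = 2*o² - 27 = -27 + 2*o²)
v(-3)*(-79) + 13 = (-27 + 2*(-3)²)*(-79) + 13 = (-27 + 2*9)*(-79) + 13 = (-27 + 18)*(-79) + 13 = -9*(-79) + 13 = 711 + 13 = 724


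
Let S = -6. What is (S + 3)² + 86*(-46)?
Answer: -3947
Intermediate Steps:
(S + 3)² + 86*(-46) = (-6 + 3)² + 86*(-46) = (-3)² - 3956 = 9 - 3956 = -3947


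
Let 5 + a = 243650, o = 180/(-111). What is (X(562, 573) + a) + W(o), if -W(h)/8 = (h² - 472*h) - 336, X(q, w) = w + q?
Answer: 330372172/1369 ≈ 2.4132e+5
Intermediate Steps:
o = -60/37 (o = 180*(-1/111) = -60/37 ≈ -1.6216)
X(q, w) = q + w
a = 243645 (a = -5 + 243650 = 243645)
W(h) = 2688 - 8*h² + 3776*h (W(h) = -8*((h² - 472*h) - 336) = -8*(-336 + h² - 472*h) = 2688 - 8*h² + 3776*h)
(X(562, 573) + a) + W(o) = ((562 + 573) + 243645) + (2688 - 8*(-60/37)² + 3776*(-60/37)) = (1135 + 243645) + (2688 - 8*3600/1369 - 226560/37) = 244780 + (2688 - 28800/1369 - 226560/37) = 244780 - 4731648/1369 = 330372172/1369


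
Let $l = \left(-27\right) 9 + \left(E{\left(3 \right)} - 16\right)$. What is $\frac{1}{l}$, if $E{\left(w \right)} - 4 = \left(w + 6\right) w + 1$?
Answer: $- \frac{1}{227} \approx -0.0044053$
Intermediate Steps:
$E{\left(w \right)} = 5 + w \left(6 + w\right)$ ($E{\left(w \right)} = 4 + \left(\left(w + 6\right) w + 1\right) = 4 + \left(\left(6 + w\right) w + 1\right) = 4 + \left(w \left(6 + w\right) + 1\right) = 4 + \left(1 + w \left(6 + w\right)\right) = 5 + w \left(6 + w\right)$)
$l = -227$ ($l = \left(-27\right) 9 + \left(\left(5 + 3^{2} + 6 \cdot 3\right) - 16\right) = -243 + \left(\left(5 + 9 + 18\right) - 16\right) = -243 + \left(32 - 16\right) = -243 + 16 = -227$)
$\frac{1}{l} = \frac{1}{-227} = - \frac{1}{227}$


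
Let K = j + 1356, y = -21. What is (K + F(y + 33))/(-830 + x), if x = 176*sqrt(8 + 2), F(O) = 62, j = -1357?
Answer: -5063/37914 - 2684*sqrt(10)/94785 ≈ -0.22308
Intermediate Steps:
K = -1 (K = -1357 + 1356 = -1)
x = 176*sqrt(10) ≈ 556.56
(K + F(y + 33))/(-830 + x) = (-1 + 62)/(-830 + 176*sqrt(10)) = 61/(-830 + 176*sqrt(10))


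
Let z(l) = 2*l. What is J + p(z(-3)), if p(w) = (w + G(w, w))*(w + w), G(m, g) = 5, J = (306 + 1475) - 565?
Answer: 1228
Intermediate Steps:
J = 1216 (J = 1781 - 565 = 1216)
p(w) = 2*w*(5 + w) (p(w) = (w + 5)*(w + w) = (5 + w)*(2*w) = 2*w*(5 + w))
J + p(z(-3)) = 1216 + 2*(2*(-3))*(5 + 2*(-3)) = 1216 + 2*(-6)*(5 - 6) = 1216 + 2*(-6)*(-1) = 1216 + 12 = 1228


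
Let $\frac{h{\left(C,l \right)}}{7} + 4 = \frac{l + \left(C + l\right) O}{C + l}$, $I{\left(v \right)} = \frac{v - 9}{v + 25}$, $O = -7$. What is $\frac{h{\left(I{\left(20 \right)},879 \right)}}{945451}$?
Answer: $- \frac{2769697}{37407714266} \approx -7.4041 \cdot 10^{-5}$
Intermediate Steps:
$I{\left(v \right)} = \frac{-9 + v}{25 + v}$
$h{\left(C,l \right)} = -28 + \frac{7 \left(- 7 C - 6 l\right)}{C + l}$ ($h{\left(C,l \right)} = -28 + 7 \frac{l + \left(C + l\right) \left(-7\right)}{C + l} = -28 + 7 \frac{l - \left(7 C + 7 l\right)}{C + l} = -28 + 7 \frac{- 7 C - 6 l}{C + l} = -28 + \frac{7 \left(- 7 C - 6 l\right)}{C + l}$)
$\frac{h{\left(I{\left(20 \right)},879 \right)}}{945451} = \frac{7 \frac{1}{\frac{-9 + 20}{25 + 20} + 879} \left(- 11 \frac{-9 + 20}{25 + 20} - 8790\right)}{945451} = \frac{7 \left(- 11 \cdot \frac{1}{45} \cdot 11 - 8790\right)}{\frac{1}{45} \cdot 11 + 879} \cdot \frac{1}{945451} = \frac{7 \left(\left(-11\right) \frac{11}{45} - 8790\right)}{\frac{11}{45} + 879} \cdot \frac{1}{945451} = \frac{7 \left(- \frac{121}{45} - 8790\right)}{\frac{39566}{45}} \cdot \frac{1}{945451} = 7 \cdot \frac{45}{39566} \left(- \frac{395671}{45}\right) \frac{1}{945451} = \left(- \frac{2769697}{39566}\right) \frac{1}{945451} = - \frac{2769697}{37407714266}$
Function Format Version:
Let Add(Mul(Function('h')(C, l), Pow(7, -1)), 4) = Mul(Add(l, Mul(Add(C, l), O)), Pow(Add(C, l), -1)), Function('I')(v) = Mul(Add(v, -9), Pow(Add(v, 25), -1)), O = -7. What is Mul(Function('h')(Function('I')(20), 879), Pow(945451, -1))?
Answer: Rational(-2769697, 37407714266) ≈ -7.4041e-5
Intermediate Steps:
Function('I')(v) = Mul(Pow(Add(25, v), -1), Add(-9, v)) (Function('I')(v) = Mul(Add(-9, v), Pow(Add(25, v), -1)) = Mul(Pow(Add(25, v), -1), Add(-9, v)))
Function('h')(C, l) = Add(-28, Mul(7, Pow(Add(C, l), -1), Add(Mul(-7, C), Mul(-6, l)))) (Function('h')(C, l) = Add(-28, Mul(7, Mul(Add(l, Mul(Add(C, l), -7)), Pow(Add(C, l), -1)))) = Add(-28, Mul(7, Mul(Add(l, Add(Mul(-7, C), Mul(-7, l))), Pow(Add(C, l), -1)))) = Add(-28, Mul(7, Mul(Add(Mul(-7, C), Mul(-6, l)), Pow(Add(C, l), -1)))) = Add(-28, Mul(7, Mul(Pow(Add(C, l), -1), Add(Mul(-7, C), Mul(-6, l))))) = Add(-28, Mul(7, Pow(Add(C, l), -1), Add(Mul(-7, C), Mul(-6, l)))))
Mul(Function('h')(Function('I')(20), 879), Pow(945451, -1)) = Mul(Mul(7, Pow(Add(Mul(Pow(Add(25, 20), -1), Add(-9, 20)), 879), -1), Add(Mul(-11, Mul(Pow(Add(25, 20), -1), Add(-9, 20))), Mul(-10, 879))), Pow(945451, -1)) = Mul(Mul(7, Pow(Add(Mul(Pow(45, -1), 11), 879), -1), Add(Mul(-11, Mul(Pow(45, -1), 11)), -8790)), Rational(1, 945451)) = Mul(Mul(7, Pow(Add(Mul(Rational(1, 45), 11), 879), -1), Add(Mul(-11, Mul(Rational(1, 45), 11)), -8790)), Rational(1, 945451)) = Mul(Mul(7, Pow(Add(Rational(11, 45), 879), -1), Add(Mul(-11, Rational(11, 45)), -8790)), Rational(1, 945451)) = Mul(Mul(7, Pow(Rational(39566, 45), -1), Add(Rational(-121, 45), -8790)), Rational(1, 945451)) = Mul(Mul(7, Rational(45, 39566), Rational(-395671, 45)), Rational(1, 945451)) = Mul(Rational(-2769697, 39566), Rational(1, 945451)) = Rational(-2769697, 37407714266)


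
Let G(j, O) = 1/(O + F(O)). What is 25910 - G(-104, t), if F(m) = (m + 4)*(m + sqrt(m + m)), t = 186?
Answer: 173940721869/6713266 + 95*sqrt(93)/312166869 ≈ 25910.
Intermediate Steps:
F(m) = (4 + m)*(m + sqrt(2)*sqrt(m)) (F(m) = (4 + m)*(m + sqrt(2*m)) = (4 + m)*(m + sqrt(2)*sqrt(m)))
G(j, O) = 1/(O**2 + 5*O + sqrt(2)*O**(3/2) + 4*sqrt(2)*sqrt(O)) (G(j, O) = 1/(O + (O**2 + 4*O + sqrt(2)*O**(3/2) + 4*sqrt(2)*sqrt(O))) = 1/(O**2 + 5*O + sqrt(2)*O**(3/2) + 4*sqrt(2)*sqrt(O)))
25910 - G(-104, t) = 25910 - 1/(186**2 + 5*186 + sqrt(2)*186**(3/2) + 4*sqrt(2)*sqrt(186)) = 25910 - 1/(34596 + 930 + sqrt(2)*(186*sqrt(186)) + 8*sqrt(93)) = 25910 - 1/(34596 + 930 + 372*sqrt(93) + 8*sqrt(93)) = 25910 - 1/(35526 + 380*sqrt(93))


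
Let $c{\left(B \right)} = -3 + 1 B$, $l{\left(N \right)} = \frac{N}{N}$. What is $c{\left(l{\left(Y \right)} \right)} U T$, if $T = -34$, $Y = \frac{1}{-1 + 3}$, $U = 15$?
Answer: $1020$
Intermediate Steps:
$Y = \frac{1}{2} \approx 0.5$
$l{\left(N \right)} = 1$
$c{\left(B \right)} = -3 + B$
$c{\left(l{\left(Y \right)} \right)} U T = \left(-3 + 1\right) 15 \left(-34\right) = \left(-2\right) 15 \left(-34\right) = \left(-30\right) \left(-34\right) = 1020$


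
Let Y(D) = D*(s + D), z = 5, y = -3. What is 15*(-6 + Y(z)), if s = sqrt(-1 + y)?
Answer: 285 + 150*I ≈ 285.0 + 150.0*I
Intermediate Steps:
s = 2*I (s = sqrt(-1 - 3) = sqrt(-4) = 2*I ≈ 2.0*I)
Y(D) = D*(D + 2*I) (Y(D) = D*(2*I + D) = D*(D + 2*I))
15*(-6 + Y(z)) = 15*(-6 + 5*(5 + 2*I)) = 15*(-6 + (25 + 10*I)) = 15*(19 + 10*I) = 285 + 150*I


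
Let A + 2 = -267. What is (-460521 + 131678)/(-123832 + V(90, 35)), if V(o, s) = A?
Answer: 328843/124101 ≈ 2.6498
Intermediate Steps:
A = -269 (A = -2 - 267 = -269)
V(o, s) = -269
(-460521 + 131678)/(-123832 + V(90, 35)) = (-460521 + 131678)/(-123832 - 269) = -328843/(-124101) = -328843*(-1/124101) = 328843/124101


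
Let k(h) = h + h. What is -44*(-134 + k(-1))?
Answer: 5984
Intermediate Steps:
k(h) = 2*h
-44*(-134 + k(-1)) = -44*(-134 + 2*(-1)) = -44*(-134 - 2) = -44*(-136) = 5984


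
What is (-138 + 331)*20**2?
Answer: 77200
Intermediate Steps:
(-138 + 331)*20**2 = 193*400 = 77200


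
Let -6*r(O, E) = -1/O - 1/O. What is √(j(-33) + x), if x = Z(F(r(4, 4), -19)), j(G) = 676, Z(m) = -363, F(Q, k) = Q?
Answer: √313 ≈ 17.692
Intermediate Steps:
r(O, E) = 1/(3*O) (r(O, E) = -(-1/O - 1/O)/6 = -(-1)/(3*O) = 1/(3*O))
x = -363
√(j(-33) + x) = √(676 - 363) = √313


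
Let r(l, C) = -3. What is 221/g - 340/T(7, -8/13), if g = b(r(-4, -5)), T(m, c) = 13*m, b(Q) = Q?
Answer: -21131/273 ≈ -77.403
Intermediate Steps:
g = -3
221/g - 340/T(7, -8/13) = 221/(-3) - 340/(13*7) = 221*(-1/3) - 340/91 = -221/3 - 340*1/91 = -221/3 - 340/91 = -21131/273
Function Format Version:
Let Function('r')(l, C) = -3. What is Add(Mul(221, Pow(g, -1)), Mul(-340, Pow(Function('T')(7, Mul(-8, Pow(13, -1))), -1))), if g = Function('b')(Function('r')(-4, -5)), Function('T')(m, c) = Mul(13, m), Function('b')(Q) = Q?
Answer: Rational(-21131, 273) ≈ -77.403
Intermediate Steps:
g = -3
Add(Mul(221, Pow(g, -1)), Mul(-340, Pow(Function('T')(7, Mul(-8, Pow(13, -1))), -1))) = Add(Mul(221, Pow(-3, -1)), Mul(-340, Pow(Mul(13, 7), -1))) = Add(Mul(221, Rational(-1, 3)), Mul(-340, Pow(91, -1))) = Add(Rational(-221, 3), Mul(-340, Rational(1, 91))) = Add(Rational(-221, 3), Rational(-340, 91)) = Rational(-21131, 273)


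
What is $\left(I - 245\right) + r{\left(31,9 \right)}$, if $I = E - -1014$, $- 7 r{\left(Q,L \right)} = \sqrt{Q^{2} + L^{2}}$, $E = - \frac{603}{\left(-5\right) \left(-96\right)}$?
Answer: $\frac{122839}{160} - \frac{\sqrt{1042}}{7} \approx 763.13$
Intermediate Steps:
$E = - \frac{201}{160}$ ($E = - \frac{603}{480} = \left(-603\right) \frac{1}{480} = - \frac{201}{160} \approx -1.2563$)
$r{\left(Q,L \right)} = - \frac{\sqrt{L^{2} + Q^{2}}}{7}$ ($r{\left(Q,L \right)} = - \frac{\sqrt{Q^{2} + L^{2}}}{7} = - \frac{\sqrt{L^{2} + Q^{2}}}{7}$)
$I = \frac{162039}{160}$ ($I = - \frac{201}{160} - -1014 = - \frac{201}{160} + 1014 = \frac{162039}{160} \approx 1012.7$)
$\left(I - 245\right) + r{\left(31,9 \right)} = \left(\frac{162039}{160} - 245\right) - \frac{\sqrt{9^{2} + 31^{2}}}{7} = \frac{122839}{160} - \frac{\sqrt{81 + 961}}{7} = \frac{122839}{160} - \frac{\sqrt{1042}}{7}$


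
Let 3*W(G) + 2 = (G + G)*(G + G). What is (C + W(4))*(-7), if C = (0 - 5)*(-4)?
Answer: -854/3 ≈ -284.67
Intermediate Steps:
W(G) = -2/3 + 4*G**2/3 (W(G) = -2/3 + ((G + G)*(G + G))/3 = -2/3 + ((2*G)*(2*G))/3 = -2/3 + (4*G**2)/3 = -2/3 + 4*G**2/3)
C = 20 (C = -5*(-4) = 20)
(C + W(4))*(-7) = (20 + (-2/3 + (4/3)*4**2))*(-7) = (20 + (-2/3 + (4/3)*16))*(-7) = (20 + (-2/3 + 64/3))*(-7) = (20 + 62/3)*(-7) = (122/3)*(-7) = -854/3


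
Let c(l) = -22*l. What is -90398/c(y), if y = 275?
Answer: 4109/275 ≈ 14.942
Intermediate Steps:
-90398/c(y) = -90398/((-22*275)) = -90398/(-6050) = -90398*(-1/6050) = 4109/275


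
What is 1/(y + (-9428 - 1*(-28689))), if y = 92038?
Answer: 1/111299 ≈ 8.9848e-6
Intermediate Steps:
1/(y + (-9428 - 1*(-28689))) = 1/(92038 + (-9428 - 1*(-28689))) = 1/(92038 + (-9428 + 28689)) = 1/(92038 + 19261) = 1/111299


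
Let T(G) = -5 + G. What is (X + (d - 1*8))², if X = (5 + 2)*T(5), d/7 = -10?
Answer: 6084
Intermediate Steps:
d = -70 (d = 7*(-10) = -70)
X = 0 (X = (5 + 2)*(-5 + 5) = 7*0 = 0)
(X + (d - 1*8))² = (0 + (-70 - 1*8))² = (0 + (-70 - 8))² = (0 - 78)² = (-78)² = 6084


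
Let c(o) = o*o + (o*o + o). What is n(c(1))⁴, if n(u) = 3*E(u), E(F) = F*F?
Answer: 531441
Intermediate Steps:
E(F) = F²
c(o) = o + 2*o² (c(o) = o² + (o² + o) = o² + (o + o²) = o + 2*o²)
n(u) = 3*u²
n(c(1))⁴ = (3*(1*(1 + 2*1))²)⁴ = (3*(1*(1 + 2))²)⁴ = (3*(1*3)²)⁴ = (3*3²)⁴ = (3*9)⁴ = 27⁴ = 531441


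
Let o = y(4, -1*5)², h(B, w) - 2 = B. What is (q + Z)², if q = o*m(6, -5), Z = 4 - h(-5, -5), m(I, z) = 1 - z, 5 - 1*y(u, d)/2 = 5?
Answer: 49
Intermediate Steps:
y(u, d) = 0 (y(u, d) = 10 - 2*5 = 10 - 10 = 0)
h(B, w) = 2 + B
Z = 7 (Z = 4 - (2 - 5) = 4 - 1*(-3) = 4 + 3 = 7)
o = 0 (o = 0² = 0)
q = 0 (q = 0*(1 - 1*(-5)) = 0*(1 + 5) = 0*6 = 0)
(q + Z)² = (0 + 7)² = 7² = 49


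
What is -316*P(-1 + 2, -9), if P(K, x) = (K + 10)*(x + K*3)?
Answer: 20856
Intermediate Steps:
P(K, x) = (10 + K)*(x + 3*K)
-316*P(-1 + 2, -9) = -316*(3*(-1 + 2)² + 10*(-9) + 30*(-1 + 2) + (-1 + 2)*(-9)) = -316*(3*1² - 90 + 30*1 + 1*(-9)) = -316*(3*1 - 90 + 30 - 9) = -316*(3 - 90 + 30 - 9) = -316*(-66) = 20856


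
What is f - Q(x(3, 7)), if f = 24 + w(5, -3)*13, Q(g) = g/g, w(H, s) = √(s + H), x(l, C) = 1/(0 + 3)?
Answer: 23 + 13*√2 ≈ 41.385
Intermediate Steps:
x(l, C) = ⅓ (x(l, C) = 1/3 = ⅓)
w(H, s) = √(H + s)
Q(g) = 1
f = 24 + 13*√2 (f = 24 + √(5 - 3)*13 = 24 + √2*13 = 24 + 13*√2 ≈ 42.385)
f - Q(x(3, 7)) = (24 + 13*√2) - 1*1 = (24 + 13*√2) - 1 = 23 + 13*√2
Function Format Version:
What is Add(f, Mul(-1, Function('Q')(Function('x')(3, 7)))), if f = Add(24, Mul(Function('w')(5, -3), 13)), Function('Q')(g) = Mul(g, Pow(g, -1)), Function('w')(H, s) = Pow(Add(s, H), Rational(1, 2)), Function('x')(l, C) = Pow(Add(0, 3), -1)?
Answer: Add(23, Mul(13, Pow(2, Rational(1, 2)))) ≈ 41.385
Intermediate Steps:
Function('x')(l, C) = Rational(1, 3) (Function('x')(l, C) = Pow(3, -1) = Rational(1, 3))
Function('w')(H, s) = Pow(Add(H, s), Rational(1, 2))
Function('Q')(g) = 1
f = Add(24, Mul(13, Pow(2, Rational(1, 2)))) (f = Add(24, Mul(Pow(Add(5, -3), Rational(1, 2)), 13)) = Add(24, Mul(Pow(2, Rational(1, 2)), 13)) = Add(24, Mul(13, Pow(2, Rational(1, 2)))) ≈ 42.385)
Add(f, Mul(-1, Function('Q')(Function('x')(3, 7)))) = Add(Add(24, Mul(13, Pow(2, Rational(1, 2)))), Mul(-1, 1)) = Add(Add(24, Mul(13, Pow(2, Rational(1, 2)))), -1) = Add(23, Mul(13, Pow(2, Rational(1, 2))))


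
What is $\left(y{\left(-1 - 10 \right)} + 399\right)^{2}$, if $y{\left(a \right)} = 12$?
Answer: $168921$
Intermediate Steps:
$\left(y{\left(-1 - 10 \right)} + 399\right)^{2} = \left(12 + 399\right)^{2} = 411^{2} = 168921$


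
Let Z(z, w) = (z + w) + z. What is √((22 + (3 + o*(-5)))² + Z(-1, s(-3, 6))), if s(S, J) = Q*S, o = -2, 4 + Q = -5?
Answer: 25*√2 ≈ 35.355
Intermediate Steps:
Q = -9 (Q = -4 - 5 = -9)
s(S, J) = -9*S
Z(z, w) = w + 2*z (Z(z, w) = (w + z) + z = w + 2*z)
√((22 + (3 + o*(-5)))² + Z(-1, s(-3, 6))) = √((22 + (3 - 2*(-5)))² + (-9*(-3) + 2*(-1))) = √((22 + (3 + 10))² + (27 - 2)) = √((22 + 13)² + 25) = √(35² + 25) = √(1225 + 25) = √1250 = 25*√2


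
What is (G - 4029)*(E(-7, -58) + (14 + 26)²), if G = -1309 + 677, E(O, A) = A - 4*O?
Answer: -7317770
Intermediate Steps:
G = -632
(G - 4029)*(E(-7, -58) + (14 + 26)²) = (-632 - 4029)*((-58 - 4*(-7)) + (14 + 26)²) = -4661*((-58 + 28) + 40²) = -4661*(-30 + 1600) = -4661*1570 = -7317770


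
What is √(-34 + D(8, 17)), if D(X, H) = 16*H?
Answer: √238 ≈ 15.427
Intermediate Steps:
√(-34 + D(8, 17)) = √(-34 + 16*17) = √(-34 + 272) = √238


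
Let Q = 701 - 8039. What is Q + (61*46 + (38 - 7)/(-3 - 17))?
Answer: -90671/20 ≈ -4533.5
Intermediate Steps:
Q = -7338
Q + (61*46 + (38 - 7)/(-3 - 17)) = -7338 + (61*46 + (38 - 7)/(-3 - 17)) = -7338 + (2806 + 31/(-20)) = -7338 + (2806 + 31*(-1/20)) = -7338 + (2806 - 31/20) = -7338 + 56089/20 = -90671/20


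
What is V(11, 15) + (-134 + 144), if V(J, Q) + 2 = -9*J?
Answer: -91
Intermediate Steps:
V(J, Q) = -2 - 9*J
V(11, 15) + (-134 + 144) = (-2 - 9*11) + (-134 + 144) = (-2 - 99) + 10 = -101 + 10 = -91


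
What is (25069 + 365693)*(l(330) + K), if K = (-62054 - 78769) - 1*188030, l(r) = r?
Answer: -128374304526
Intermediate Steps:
K = -328853 (K = -140823 - 188030 = -328853)
(25069 + 365693)*(l(330) + K) = (25069 + 365693)*(330 - 328853) = 390762*(-328523) = -128374304526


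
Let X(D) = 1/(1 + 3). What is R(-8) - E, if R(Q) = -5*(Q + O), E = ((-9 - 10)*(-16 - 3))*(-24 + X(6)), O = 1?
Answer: 34435/4 ≈ 8608.8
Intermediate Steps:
X(D) = 1/4
E = -34295/4 (E = ((-9 - 10)*(-16 - 3))*(-24 + 1/4) = -19*(-19)*(-95/4) = 361*(-95/4) = -34295/4 ≈ -8573.8)
R(Q) = -5 - 5*Q (R(Q) = -5*(Q + 1) = -5*(1 + Q) = -5 - 5*Q)
R(-8) - E = (-5 - 5*(-8)) - 1*(-34295/4) = (-5 + 40) + 34295/4 = 35 + 34295/4 = 34435/4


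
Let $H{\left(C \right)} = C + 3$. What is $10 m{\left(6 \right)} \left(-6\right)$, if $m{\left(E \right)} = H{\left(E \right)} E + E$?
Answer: $-3600$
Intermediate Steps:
$H{\left(C \right)} = 3 + C$
$m{\left(E \right)} = E + E \left(3 + E\right)$ ($m{\left(E \right)} = \left(3 + E\right) E + E = E \left(3 + E\right) + E = E + E \left(3 + E\right)$)
$10 m{\left(6 \right)} \left(-6\right) = 10 \cdot 6 \left(4 + 6\right) \left(-6\right) = 10 \cdot 6 \cdot 10 \left(-6\right) = 10 \cdot 60 \left(-6\right) = 600 \left(-6\right) = -3600$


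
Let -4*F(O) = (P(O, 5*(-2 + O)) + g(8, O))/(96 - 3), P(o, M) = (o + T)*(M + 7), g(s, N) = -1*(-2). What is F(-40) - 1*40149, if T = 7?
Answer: -14942129/372 ≈ -40167.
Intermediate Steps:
g(s, N) = 2
P(o, M) = (7 + M)*(7 + o) (P(o, M) = (o + 7)*(M + 7) = (7 + o)*(7 + M) = (7 + M)*(7 + o))
F(O) = 19/372 - 7*O/62 - O*(-10 + 5*O)/372 (F(O) = -((49 + 7*(5*(-2 + O)) + 7*O + (5*(-2 + O))*O) + 2)/(4*(96 - 3)) = -((49 + 7*(-10 + 5*O) + 7*O + (-10 + 5*O)*O) + 2)/(4*93) = -((49 + (-70 + 35*O) + 7*O + O*(-10 + 5*O)) + 2)/(4*93) = -((-21 + 42*O + O*(-10 + 5*O)) + 2)/(4*93) = -(-19 + 42*O + O*(-10 + 5*O))/(4*93) = -(-19/93 + 14*O/31 + O*(-10 + 5*O)/93)/4 = 19/372 - 7*O/62 - O*(-10 + 5*O)/372)
F(-40) - 1*40149 = (19/372 - 8/93*(-40) - 5/372*(-40)²) - 1*40149 = (19/372 + 320/93 - 5/372*1600) - 40149 = (19/372 + 320/93 - 2000/93) - 40149 = -6701/372 - 40149 = -14942129/372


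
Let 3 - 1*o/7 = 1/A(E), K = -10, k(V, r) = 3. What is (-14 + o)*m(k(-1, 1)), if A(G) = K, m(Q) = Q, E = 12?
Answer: 231/10 ≈ 23.100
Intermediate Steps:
A(G) = -10
o = 217/10 (o = 21 - 7/(-10) = 21 - 7*(-⅒) = 21 + 7/10 = 217/10 ≈ 21.700)
(-14 + o)*m(k(-1, 1)) = (-14 + 217/10)*3 = (77/10)*3 = 231/10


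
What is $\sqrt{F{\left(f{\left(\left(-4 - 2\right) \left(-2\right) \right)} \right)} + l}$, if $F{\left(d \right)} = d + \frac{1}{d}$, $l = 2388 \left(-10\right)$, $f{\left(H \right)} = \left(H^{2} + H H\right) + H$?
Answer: $\frac{i \sqrt{21221997}}{30} \approx 153.56 i$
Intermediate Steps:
$f{\left(H \right)} = H + 2 H^{2}$ ($f{\left(H \right)} = \left(H^{2} + H^{2}\right) + H = 2 H^{2} + H = H + 2 H^{2}$)
$l = -23880$
$\sqrt{F{\left(f{\left(\left(-4 - 2\right) \left(-2\right) \right)} \right)} + l} = \sqrt{\left(\left(-4 - 2\right) \left(-2\right) \left(1 + 2 \left(-4 - 2\right) \left(-2\right)\right) + \frac{1}{\left(-4 - 2\right) \left(-2\right) \left(1 + 2 \left(-4 - 2\right) \left(-2\right)\right)}\right) - 23880} = \sqrt{\left(\left(-6\right) \left(-2\right) \left(1 + 2 \left(\left(-6\right) \left(-2\right)\right)\right) + \frac{1}{\left(-6\right) \left(-2\right) \left(1 + 2 \left(\left(-6\right) \left(-2\right)\right)\right)}\right) - 23880} = \sqrt{\left(12 \left(1 + 2 \cdot 12\right) + \frac{1}{12 \left(1 + 2 \cdot 12\right)}\right) - 23880} = \sqrt{\left(12 \left(1 + 24\right) + \frac{1}{12 \left(1 + 24\right)}\right) - 23880} = \sqrt{\left(12 \cdot 25 + \frac{1}{12 \cdot 25}\right) - 23880} = \sqrt{\left(300 + \frac{1}{300}\right) - 23880} = \sqrt{\frac{90001}{300} - 23880} = \sqrt{- \frac{7073999}{300}} = \frac{i \sqrt{21221997}}{30}$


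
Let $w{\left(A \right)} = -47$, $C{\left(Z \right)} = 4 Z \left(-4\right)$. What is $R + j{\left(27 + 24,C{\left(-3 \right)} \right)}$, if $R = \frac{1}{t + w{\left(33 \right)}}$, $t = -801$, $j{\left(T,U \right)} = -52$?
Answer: $- \frac{44097}{848} \approx -52.001$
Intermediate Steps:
$C{\left(Z \right)} = - 16 Z$
$R = - \frac{1}{848}$ ($R = \frac{1}{-801 - 47} = \frac{1}{-848} = - \frac{1}{848} \approx -0.0011792$)
$R + j{\left(27 + 24,C{\left(-3 \right)} \right)} = - \frac{1}{848} - 52 = - \frac{44097}{848}$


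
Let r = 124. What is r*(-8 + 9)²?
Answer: 124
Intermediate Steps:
r*(-8 + 9)² = 124*(-8 + 9)² = 124*1² = 124*1 = 124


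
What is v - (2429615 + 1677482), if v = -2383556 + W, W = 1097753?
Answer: -5392900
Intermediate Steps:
v = -1285803 (v = -2383556 + 1097753 = -1285803)
v - (2429615 + 1677482) = -1285803 - (2429615 + 1677482) = -1285803 - 1*4107097 = -1285803 - 4107097 = -5392900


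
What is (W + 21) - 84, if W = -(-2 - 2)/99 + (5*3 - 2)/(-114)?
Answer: -237283/3762 ≈ -63.074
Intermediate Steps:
W = -277/3762 (W = -1*(-4)*(1/99) + (15 - 2)*(-1/114) = 4*(1/99) + 13*(-1/114) = 4/99 - 13/114 = -277/3762 ≈ -0.073631)
(W + 21) - 84 = (-277/3762 + 21) - 84 = 78725/3762 - 84 = -237283/3762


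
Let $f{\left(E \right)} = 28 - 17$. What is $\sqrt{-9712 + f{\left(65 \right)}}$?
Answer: $i \sqrt{9701} \approx 98.494 i$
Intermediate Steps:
$f{\left(E \right)} = 11$ ($f{\left(E \right)} = 28 - 17 = 11$)
$\sqrt{-9712 + f{\left(65 \right)}} = \sqrt{-9712 + 11} = \sqrt{-9701} = i \sqrt{9701}$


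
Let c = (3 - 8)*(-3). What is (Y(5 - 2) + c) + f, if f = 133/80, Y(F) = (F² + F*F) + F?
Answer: 3013/80 ≈ 37.662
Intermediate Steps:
Y(F) = F + 2*F² (Y(F) = (F² + F²) + F = 2*F² + F = F + 2*F²)
f = 133/80 (f = 133*(1/80) = 133/80 ≈ 1.6625)
c = 15 (c = -5*(-3) = 15)
(Y(5 - 2) + c) + f = ((5 - 2)*(1 + 2*(5 - 2)) + 15) + 133/80 = (3*(1 + 2*3) + 15) + 133/80 = (3*(1 + 6) + 15) + 133/80 = (3*7 + 15) + 133/80 = (21 + 15) + 133/80 = 36 + 133/80 = 3013/80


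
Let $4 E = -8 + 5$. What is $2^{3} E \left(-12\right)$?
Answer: $72$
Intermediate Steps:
$E = - \frac{3}{4}$ ($E = \frac{-8 + 5}{4} = \frac{1}{4} \left(-3\right) = - \frac{3}{4} \approx -0.75$)
$2^{3} E \left(-12\right) = 2^{3} \left(- \frac{3}{4}\right) \left(-12\right) = 8 \left(- \frac{3}{4}\right) \left(-12\right) = \left(-6\right) \left(-12\right) = 72$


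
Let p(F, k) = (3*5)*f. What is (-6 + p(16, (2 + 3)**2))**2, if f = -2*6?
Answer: 34596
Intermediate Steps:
f = -12
p(F, k) = -180 (p(F, k) = (3*5)*(-12) = 15*(-12) = -180)
(-6 + p(16, (2 + 3)**2))**2 = (-6 - 180)**2 = (-186)**2 = 34596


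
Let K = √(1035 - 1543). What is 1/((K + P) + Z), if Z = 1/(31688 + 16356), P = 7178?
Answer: 16568445816652/118929476995563377 - 4616451872*I*√127/118929476995563377 ≈ 0.00013931 - 4.3744e-7*I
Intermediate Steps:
Z = 1/48044 ≈ 2.0814e-5
K = 2*I*√127 (K = √(-508) = 2*I*√127 ≈ 22.539*I)
1/((K + P) + Z) = 1/((2*I*√127 + 7178) + 1/48044) = 1/((7178 + 2*I*√127) + 1/48044) = 1/(344859833/48044 + 2*I*√127)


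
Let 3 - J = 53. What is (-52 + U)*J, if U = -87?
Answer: 6950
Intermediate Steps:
J = -50 (J = 3 - 1*53 = 3 - 53 = -50)
(-52 + U)*J = (-52 - 87)*(-50) = -139*(-50) = 6950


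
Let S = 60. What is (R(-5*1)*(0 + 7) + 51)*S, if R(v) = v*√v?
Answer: 3060 - 2100*I*√5 ≈ 3060.0 - 4695.7*I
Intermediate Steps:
R(v) = v^(3/2)
(R(-5*1)*(0 + 7) + 51)*S = ((-5*1)^(3/2)*(0 + 7) + 51)*60 = ((-5)^(3/2)*7 + 51)*60 = (-5*I*√5*7 + 51)*60 = (-35*I*√5 + 51)*60 = (51 - 35*I*√5)*60 = 3060 - 2100*I*√5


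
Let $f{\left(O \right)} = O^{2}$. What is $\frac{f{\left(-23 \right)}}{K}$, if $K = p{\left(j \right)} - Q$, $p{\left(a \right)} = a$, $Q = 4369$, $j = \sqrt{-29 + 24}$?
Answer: $- \frac{2311201}{19088166} - \frac{529 i \sqrt{5}}{19088166} \approx -0.12108 - 6.1969 \cdot 10^{-5} i$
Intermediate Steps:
$j = i \sqrt{5}$ ($j = \sqrt{-5} = i \sqrt{5} \approx 2.2361 i$)
$K = -4369 + i \sqrt{5}$ ($K = i \sqrt{5} - 4369 = -4369 + i \sqrt{5} \approx -4369.0 + 2.2361 i$)
$\frac{f{\left(-23 \right)}}{K} = \frac{\left(-23\right)^{2}}{-4369 + i \sqrt{5}} = \frac{529}{-4369 + i \sqrt{5}}$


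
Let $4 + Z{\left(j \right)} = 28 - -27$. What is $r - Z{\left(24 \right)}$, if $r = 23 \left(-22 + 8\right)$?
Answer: $-373$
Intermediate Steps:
$Z{\left(j \right)} = 51$ ($Z{\left(j \right)} = -4 + \left(28 - -27\right) = -4 + \left(28 + 27\right) = -4 + 55 = 51$)
$r = -322$ ($r = 23 \left(-14\right) = -322$)
$r - Z{\left(24 \right)} = -322 - 51 = -373$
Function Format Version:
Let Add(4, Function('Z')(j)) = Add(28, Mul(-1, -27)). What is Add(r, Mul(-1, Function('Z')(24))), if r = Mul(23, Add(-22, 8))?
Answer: -373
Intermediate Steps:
Function('Z')(j) = 51 (Function('Z')(j) = Add(-4, Add(28, Mul(-1, -27))) = Add(-4, Add(28, 27)) = Add(-4, 55) = 51)
r = -322 (r = Mul(23, -14) = -322)
Add(r, Mul(-1, Function('Z')(24))) = Add(-322, Mul(-1, 51)) = Add(-322, -51) = -373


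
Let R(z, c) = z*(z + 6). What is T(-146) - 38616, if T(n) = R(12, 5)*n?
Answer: -70152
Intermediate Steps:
R(z, c) = z*(6 + z)
T(n) = 216*n (T(n) = (12*(6 + 12))*n = (12*18)*n = 216*n)
T(-146) - 38616 = 216*(-146) - 38616 = -31536 - 38616 = -70152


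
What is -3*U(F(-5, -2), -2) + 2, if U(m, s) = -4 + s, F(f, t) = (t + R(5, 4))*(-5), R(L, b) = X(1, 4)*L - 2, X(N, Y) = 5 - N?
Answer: 20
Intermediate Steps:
R(L, b) = -2 + 4*L (R(L, b) = (5 - 1*1)*L - 2 = (5 - 1)*L - 2 = 4*L - 2 = -2 + 4*L)
F(f, t) = -90 - 5*t (F(f, t) = (t + (-2 + 4*5))*(-5) = (t + (-2 + 20))*(-5) = (t + 18)*(-5) = (18 + t)*(-5) = -90 - 5*t)
-3*U(F(-5, -2), -2) + 2 = -3*(-4 - 2) + 2 = -3*(-6) + 2 = 18 + 2 = 20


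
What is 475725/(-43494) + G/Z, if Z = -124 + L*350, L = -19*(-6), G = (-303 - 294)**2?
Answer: -51830069/26212384 ≈ -1.9773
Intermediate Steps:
G = 356409 (G = (-597)**2 = 356409)
L = 114
Z = 39776 (Z = -124 + 114*350 = -124 + 39900 = 39776)
475725/(-43494) + G/Z = 475725/(-43494) + 356409/39776 = 475725*(-1/43494) + 356409*(1/39776) = -158575/14498 + 356409/39776 = -51830069/26212384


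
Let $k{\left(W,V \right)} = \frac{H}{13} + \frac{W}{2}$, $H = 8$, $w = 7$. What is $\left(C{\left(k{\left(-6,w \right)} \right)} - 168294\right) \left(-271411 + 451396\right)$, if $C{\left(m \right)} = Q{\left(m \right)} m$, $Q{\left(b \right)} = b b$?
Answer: $- \frac{393806870085}{13} \approx -3.0293 \cdot 10^{10}$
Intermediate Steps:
$Q{\left(b \right)} = b^{2}$
$k{\left(W,V \right)} = \frac{8}{13} + \frac{W}{2}$
$C{\left(m \right)} = m^{3}$ ($C{\left(m \right)} = m^{2} m = m^{3}$)
$\left(C{\left(k{\left(-6,w \right)} \right)} - 168294\right) \left(-271411 + 451396\right) = \left(\left(\frac{8}{13} + \frac{1}{2} \left(-6\right)\right)^{3} - 168294\right) \left(-271411 + 451396\right) = \left(\left(\frac{8}{13} - 3\right)^{3} - 168294\right) 179985 = \left(\left(- \frac{31}{13}\right)^{3} - 168294\right) 179985 = \left(- \frac{29791}{2197} - 168294\right) 179985 = \left(- \frac{369771709}{2197}\right) 179985 = - \frac{393806870085}{13}$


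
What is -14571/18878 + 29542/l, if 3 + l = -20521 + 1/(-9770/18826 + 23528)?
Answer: -189739231474048497/85806754849630274 ≈ -2.2112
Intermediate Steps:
l = -4545330800383/221464179 (l = -3 + (-20521 + 1/(-9770/18826 + 23528)) = -3 + (-20521 + 1/(-9770*1/18826 + 23528)) = -3 + (-20521 + 1/(-4885/9413 + 23528)) = -3 + (-20521 + 1/(221464179/9413)) = -3 + (-20521 + 9413/221464179) = -3 - 4544666407846/221464179 = -4545330800383/221464179 ≈ -20524.)
-14571/18878 + 29542/l = -14571/18878 + 29542/(-4545330800383/221464179) = -14571*1/18878 + 29542*(-221464179/4545330800383) = -14571/18878 - 6542494776018/4545330800383 = -189739231474048497/85806754849630274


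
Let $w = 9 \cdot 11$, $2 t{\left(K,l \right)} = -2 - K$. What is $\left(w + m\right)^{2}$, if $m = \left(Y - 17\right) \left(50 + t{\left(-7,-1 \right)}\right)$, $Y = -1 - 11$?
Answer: $\frac{8105409}{4} \approx 2.0264 \cdot 10^{6}$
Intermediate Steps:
$t{\left(K,l \right)} = -1 - \frac{K}{2}$ ($t{\left(K,l \right)} = \frac{-2 - K}{2} = -1 - \frac{K}{2}$)
$Y = -12$ ($Y = -1 - 11 = -12$)
$w = 99$
$m = - \frac{3045}{2}$ ($m = \left(-12 - 17\right) \left(50 - - \frac{5}{2}\right) = - 29 \left(50 + \left(-1 + \frac{7}{2}\right)\right) = - 29 \left(50 + \frac{5}{2}\right) = \left(-29\right) \frac{105}{2} = - \frac{3045}{2} \approx -1522.5$)
$\left(w + m\right)^{2} = \left(99 - \frac{3045}{2}\right)^{2} = \left(- \frac{2847}{2}\right)^{2} = \frac{8105409}{4}$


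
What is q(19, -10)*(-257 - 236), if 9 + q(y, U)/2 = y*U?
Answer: 196214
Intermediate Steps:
q(y, U) = -18 + 2*U*y (q(y, U) = -18 + 2*(y*U) = -18 + 2*(U*y) = -18 + 2*U*y)
q(19, -10)*(-257 - 236) = (-18 + 2*(-10)*19)*(-257 - 236) = (-18 - 380)*(-493) = -398*(-493) = 196214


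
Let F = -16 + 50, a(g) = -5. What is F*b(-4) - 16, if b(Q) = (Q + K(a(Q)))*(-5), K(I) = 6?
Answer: -356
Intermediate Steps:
b(Q) = -30 - 5*Q (b(Q) = (Q + 6)*(-5) = (6 + Q)*(-5) = -30 - 5*Q)
F = 34
F*b(-4) - 16 = 34*(-30 - 5*(-4)) - 16 = 34*(-30 + 20) - 16 = 34*(-10) - 16 = -340 - 16 = -356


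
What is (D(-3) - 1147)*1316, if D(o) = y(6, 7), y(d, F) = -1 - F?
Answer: -1519980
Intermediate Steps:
D(o) = -8 (D(o) = -1 - 1*7 = -1 - 7 = -8)
(D(-3) - 1147)*1316 = (-8 - 1147)*1316 = -1155*1316 = -1519980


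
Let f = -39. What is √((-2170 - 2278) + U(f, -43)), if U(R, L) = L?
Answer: 3*I*√499 ≈ 67.015*I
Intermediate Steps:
√((-2170 - 2278) + U(f, -43)) = √((-2170 - 2278) - 43) = √(-4448 - 43) = √(-4491) = 3*I*√499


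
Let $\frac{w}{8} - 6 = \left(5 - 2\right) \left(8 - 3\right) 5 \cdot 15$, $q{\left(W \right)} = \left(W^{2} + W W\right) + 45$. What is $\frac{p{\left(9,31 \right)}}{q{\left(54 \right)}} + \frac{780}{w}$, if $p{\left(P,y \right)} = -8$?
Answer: $\frac{28921}{340866} \approx 0.084846$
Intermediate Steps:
$q{\left(W \right)} = 45 + 2 W^{2}$ ($q{\left(W \right)} = \left(W^{2} + W^{2}\right) + 45 = 2 W^{2} + 45 = 45 + 2 W^{2}$)
$w = 9048$ ($w = 48 + 8 \left(5 - 2\right) \left(8 - 3\right) 5 \cdot 15 = 48 + 8 \cdot 3 \cdot 5 \cdot 5 \cdot 15 = 48 + 8 \cdot 15 \cdot 5 \cdot 15 = 48 + 8 \cdot 75 \cdot 15 = 48 + 8 \cdot 1125 = 48 + 9000 = 9048$)
$\frac{p{\left(9,31 \right)}}{q{\left(54 \right)}} + \frac{780}{w} = - \frac{8}{45 + 2 \cdot 54^{2}} + \frac{780}{9048} = - \frac{8}{45 + 2 \cdot 2916} + 780 \cdot \frac{1}{9048} = - \frac{8}{45 + 5832} + \frac{5}{58} = - \frac{8}{5877} + \frac{5}{58} = \frac{28921}{340866}$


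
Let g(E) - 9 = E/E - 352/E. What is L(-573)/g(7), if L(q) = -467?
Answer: 3269/282 ≈ 11.592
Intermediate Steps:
g(E) = 10 - 352/E (g(E) = 9 + (E/E - 352/E) = 9 + (1 - 352/E) = 10 - 352/E)
L(-573)/g(7) = -467/(10 - 352/7) = -467/(-282/7) = -467*(-7/282) = 3269/282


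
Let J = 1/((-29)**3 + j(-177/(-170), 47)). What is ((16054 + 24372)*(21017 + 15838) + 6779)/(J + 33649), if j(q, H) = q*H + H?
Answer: 6153049253815389/138964346659 ≈ 44278.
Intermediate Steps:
j(q, H) = H + H*q (j(q, H) = H*q + H = H + H*q)
J = -170/4129821 (J = 1/((-29)**3 + 47*(1 - 177/(-170))) = 1/(-24389 + 47*(1 - 177*(-1/170))) = 1/(-24389 + 47*(1 + 177/170)) = 1/(-24389 + 47*(347/170)) = 1/(-24389 + 16309/170) = 1/(-4129821/170) = -170/4129821 ≈ -4.1164e-5)
((16054 + 24372)*(21017 + 15838) + 6779)/(J + 33649) = ((16054 + 24372)*(21017 + 15838) + 6779)/(-170/4129821 + 33649) = (40426*36855 + 6779)/(138964346659/4129821) = (1489900230 + 6779)*(4129821/138964346659) = 1489907009*(4129821/138964346659) = 6153049253815389/138964346659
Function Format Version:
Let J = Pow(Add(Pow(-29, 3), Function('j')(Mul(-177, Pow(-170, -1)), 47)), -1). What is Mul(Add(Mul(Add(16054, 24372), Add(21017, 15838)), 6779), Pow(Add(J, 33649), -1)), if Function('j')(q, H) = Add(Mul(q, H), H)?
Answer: Rational(6153049253815389, 138964346659) ≈ 44278.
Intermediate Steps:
Function('j')(q, H) = Add(H, Mul(H, q)) (Function('j')(q, H) = Add(Mul(H, q), H) = Add(H, Mul(H, q)))
J = Rational(-170, 4129821) (J = Pow(Add(Pow(-29, 3), Mul(47, Add(1, Mul(-177, Pow(-170, -1))))), -1) = Pow(Add(-24389, Mul(47, Add(1, Mul(-177, Rational(-1, 170))))), -1) = Pow(Add(-24389, Mul(47, Add(1, Rational(177, 170)))), -1) = Pow(Add(-24389, Mul(47, Rational(347, 170))), -1) = Pow(Add(-24389, Rational(16309, 170)), -1) = Pow(Rational(-4129821, 170), -1) = Rational(-170, 4129821) ≈ -4.1164e-5)
Mul(Add(Mul(Add(16054, 24372), Add(21017, 15838)), 6779), Pow(Add(J, 33649), -1)) = Mul(Add(Mul(Add(16054, 24372), Add(21017, 15838)), 6779), Pow(Add(Rational(-170, 4129821), 33649), -1)) = Mul(Add(Mul(40426, 36855), 6779), Pow(Rational(138964346659, 4129821), -1)) = Mul(Add(1489900230, 6779), Rational(4129821, 138964346659)) = Mul(1489907009, Rational(4129821, 138964346659)) = Rational(6153049253815389, 138964346659)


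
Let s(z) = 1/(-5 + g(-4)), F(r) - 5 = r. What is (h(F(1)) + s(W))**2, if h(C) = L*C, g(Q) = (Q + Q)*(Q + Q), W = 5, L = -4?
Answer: 2002225/3481 ≈ 575.19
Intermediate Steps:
F(r) = 5 + r
g(Q) = 4*Q**2 (g(Q) = (2*Q)*(2*Q) = 4*Q**2)
h(C) = -4*C
s(z) = 1/59 (s(z) = 1/(-5 + 4*(-4)**2) = 1/(-5 + 4*16) = 1/(-5 + 64) = 1/59)
(h(F(1)) + s(W))**2 = (-4*(5 + 1) + 1/59)**2 = (-4*6 + 1/59)**2 = (-24 + 1/59)**2 = (-1415/59)**2 = 2002225/3481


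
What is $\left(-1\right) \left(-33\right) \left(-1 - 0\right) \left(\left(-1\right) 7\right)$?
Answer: $231$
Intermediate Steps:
$\left(-1\right) \left(-33\right) \left(-1 - 0\right) \left(\left(-1\right) 7\right) = 33 \left(-1 + 0\right) \left(-7\right) = 33 \left(-1\right) \left(-7\right) = \left(-33\right) \left(-7\right) = 231$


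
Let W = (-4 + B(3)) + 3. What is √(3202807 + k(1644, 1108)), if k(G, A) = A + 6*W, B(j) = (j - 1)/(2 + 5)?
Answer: 5*√6279665/7 ≈ 1789.9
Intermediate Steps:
B(j) = -⅐ + j/7 (B(j) = (-1 + j)/7 = (-1 + j)*(⅐) = -⅐ + j/7)
W = -5/7 (W = (-4 + (-⅐ + (⅐)*3)) + 3 = (-4 + (-⅐ + 3/7)) + 3 = (-4 + 2/7) + 3 = -26/7 + 3 = -5/7 ≈ -0.71429)
k(G, A) = -30/7 + A (k(G, A) = A + 6*(-5/7) = A - 30/7 = -30/7 + A)
√(3202807 + k(1644, 1108)) = √(3202807 + (-30/7 + 1108)) = √(3202807 + 7726/7) = √(22427375/7) = 5*√6279665/7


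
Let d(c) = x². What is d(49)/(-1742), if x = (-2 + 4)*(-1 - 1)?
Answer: -8/871 ≈ -0.0091848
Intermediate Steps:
x = -4 (x = 2*(-2) = -4)
d(c) = 16 (d(c) = (-4)² = 16)
d(49)/(-1742) = 16/(-1742) = 16*(-1/1742) = -8/871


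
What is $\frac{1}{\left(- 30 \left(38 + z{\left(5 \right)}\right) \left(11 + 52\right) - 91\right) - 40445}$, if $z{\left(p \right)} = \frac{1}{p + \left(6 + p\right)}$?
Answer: $- \frac{8}{899793} \approx -8.8909 \cdot 10^{-6}$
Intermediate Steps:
$z{\left(p \right)} = \frac{1}{6 + 2 p}$
$\frac{1}{\left(- 30 \left(38 + z{\left(5 \right)}\right) \left(11 + 52\right) - 91\right) - 40445} = \frac{1}{\left(- 30 \left(38 + \frac{1}{2 \left(3 + 5\right)}\right) \left(11 + 52\right) - 91\right) - 40445} = \frac{1}{\left(- 30 \left(38 + \frac{1}{2 \cdot 8}\right) 63 - 91\right) - 40445} = \frac{1}{\left(- 30 \left(38 + \frac{1}{2} \cdot \frac{1}{8}\right) 63 - 91\right) - 40445} = \frac{1}{\left(- 30 \left(38 + \frac{1}{16}\right) 63 - 91\right) - 40445} = \frac{1}{\left(- 30 \cdot \frac{609}{16} \cdot 63 - 91\right) - 40445} = \frac{1}{\left(\left(-30\right) \frac{38367}{16} - 91\right) - 40445} = \frac{1}{\left(- \frac{575505}{8} - 91\right) - 40445} = \frac{1}{- \frac{576233}{8} - 40445} = \frac{1}{- \frac{899793}{8}} = - \frac{8}{899793}$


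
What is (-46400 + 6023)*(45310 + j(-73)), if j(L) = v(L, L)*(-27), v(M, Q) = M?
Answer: -1909064937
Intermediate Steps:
j(L) = -27*L (j(L) = L*(-27) = -27*L)
(-46400 + 6023)*(45310 + j(-73)) = (-46400 + 6023)*(45310 - 27*(-73)) = -40377*(45310 + 1971) = -40377*47281 = -1909064937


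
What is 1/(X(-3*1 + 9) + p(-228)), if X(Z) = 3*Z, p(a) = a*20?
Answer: -1/4542 ≈ -0.00022017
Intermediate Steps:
p(a) = 20*a
1/(X(-3*1 + 9) + p(-228)) = 1/(3*(-3*1 + 9) + 20*(-228)) = 1/(3*(-3 + 9) - 4560) = 1/(3*6 - 4560) = 1/(18 - 4560) = 1/(-4542) = -1/4542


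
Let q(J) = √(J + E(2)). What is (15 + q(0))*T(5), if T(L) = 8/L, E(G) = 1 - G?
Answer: 24 + 8*I/5 ≈ 24.0 + 1.6*I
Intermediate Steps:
q(J) = √(-1 + J) (q(J) = √(J + (1 - 1*2)) = √(J + (1 - 2)) = √(J - 1) = √(-1 + J))
(15 + q(0))*T(5) = (15 + √(-1 + 0))*(8/5) = (15 + √(-1))*(8*(⅕)) = (15 + I)*(8/5) = 24 + 8*I/5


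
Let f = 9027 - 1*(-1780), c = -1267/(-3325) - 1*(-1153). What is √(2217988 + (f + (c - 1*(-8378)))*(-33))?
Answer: √13960063363/95 ≈ 1243.7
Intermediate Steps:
c = 547856/475 (c = -1267*(-1/3325) + 1153 = 181/475 + 1153 = 547856/475 ≈ 1153.4)
f = 10807 (f = 9027 + 1780 = 10807)
√(2217988 + (f + (c - 1*(-8378)))*(-33)) = √(2217988 + (10807 + (547856/475 - 1*(-8378)))*(-33)) = √(2217988 + (10807 + (547856/475 + 8378))*(-33)) = √(2217988 + (10807 + 4527406/475)*(-33)) = √(2217988 + (9660731/475)*(-33)) = √(2217988 - 318804123/475) = √(734740177/475) = √13960063363/95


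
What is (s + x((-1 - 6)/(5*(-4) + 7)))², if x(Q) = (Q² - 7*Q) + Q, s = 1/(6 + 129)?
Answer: 4479089476/520524225 ≈ 8.6050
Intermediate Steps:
s = 1/135 ≈ 0.0074074
x(Q) = Q² - 6*Q
(s + x((-1 - 6)/(5*(-4) + 7)))² = (1/135 + ((-1 - 6)/(5*(-4) + 7))*(-6 + (-1 - 6)/(5*(-4) + 7)))² = (1/135 + (-7/(-20 + 7))*(-6 - 7/(-20 + 7)))² = (1/135 + (-7/(-13))*(-6 - 7/(-13)))² = (1/135 + (-7*(-1/13))*(-6 - 7*(-1/13)))² = (1/135 + 7*(-6 + 7/13)/13)² = (1/135 + (7/13)*(-71/13))² = (1/135 - 497/169)² = (-66926/22815)² = 4479089476/520524225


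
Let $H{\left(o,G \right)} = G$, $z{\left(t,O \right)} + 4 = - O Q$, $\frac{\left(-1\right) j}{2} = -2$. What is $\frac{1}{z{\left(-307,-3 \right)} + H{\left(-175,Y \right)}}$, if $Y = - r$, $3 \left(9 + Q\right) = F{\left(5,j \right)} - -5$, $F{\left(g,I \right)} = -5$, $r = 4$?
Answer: $- \frac{1}{35} \approx -0.028571$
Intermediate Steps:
$j = 4$ ($j = \left(-2\right) \left(-2\right) = 4$)
$Q = -9$ ($Q = -9 + \frac{-5 - -5}{3} = -9 + \frac{-5 + 5}{3} = -9 + \frac{1}{3} \cdot 0 = -9 + 0 = -9$)
$z{\left(t,O \right)} = -4 + 9 O$ ($z{\left(t,O \right)} = -4 + - O \left(-9\right) = -4 + 9 O$)
$Y = -4$ ($Y = \left(-1\right) 4 = -4$)
$\frac{1}{z{\left(-307,-3 \right)} + H{\left(-175,Y \right)}} = \frac{1}{\left(-4 + 9 \left(-3\right)\right) - 4} = \frac{1}{\left(-4 - 27\right) - 4} = \frac{1}{-31 - 4} = \frac{1}{-35} = - \frac{1}{35}$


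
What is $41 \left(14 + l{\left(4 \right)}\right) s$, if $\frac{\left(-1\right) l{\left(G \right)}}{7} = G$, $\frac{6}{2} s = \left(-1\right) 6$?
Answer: $1148$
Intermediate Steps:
$s = -2$ ($s = \frac{\left(-1\right) 6}{3} = \frac{1}{3} \left(-6\right) = -2$)
$l{\left(G \right)} = - 7 G$
$41 \left(14 + l{\left(4 \right)}\right) s = 41 \left(14 - 28\right) \left(-2\right) = 41 \left(-14\right) \left(-2\right) = \left(-574\right) \left(-2\right) = 1148$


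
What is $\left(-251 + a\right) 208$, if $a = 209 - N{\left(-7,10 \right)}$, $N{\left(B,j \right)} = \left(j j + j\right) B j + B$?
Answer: $1594320$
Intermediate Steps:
$N{\left(B,j \right)} = B + B j \left(j + j^{2}\right)$ ($N{\left(B,j \right)} = \left(j^{2} + j\right) B j + B = \left(j + j^{2}\right) B j + B = B \left(j + j^{2}\right) j + B = B j \left(j + j^{2}\right) + B = B + B j \left(j + j^{2}\right)$)
$a = 7916$ ($a = 209 - - 7 \left(1 + 10^{2} + 10^{3}\right) = 209 - - 7 \left(1 + 100 + 1000\right) = 209 - \left(-7\right) 1101 = 209 - -7707 = 209 + 7707 = 7916$)
$\left(-251 + a\right) 208 = \left(-251 + 7916\right) 208 = 7665 \cdot 208 = 1594320$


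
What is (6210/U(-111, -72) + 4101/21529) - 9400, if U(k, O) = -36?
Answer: -412164503/43058 ≈ -9572.3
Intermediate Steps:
(6210/U(-111, -72) + 4101/21529) - 9400 = (6210/(-36) + 4101/21529) - 9400 = (6210*(-1/36) + 4101*(1/21529)) - 9400 = (-345/2 + 4101/21529) - 9400 = -7419303/43058 - 9400 = -412164503/43058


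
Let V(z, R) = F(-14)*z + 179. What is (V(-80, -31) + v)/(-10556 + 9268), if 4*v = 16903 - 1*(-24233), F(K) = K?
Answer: -11583/1288 ≈ -8.9930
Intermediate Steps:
V(z, R) = 179 - 14*z (V(z, R) = -14*z + 179 = 179 - 14*z)
v = 10284 (v = (16903 - 1*(-24233))/4 = (16903 + 24233)/4 = (1/4)*41136 = 10284)
(V(-80, -31) + v)/(-10556 + 9268) = ((179 - 14*(-80)) + 10284)/(-10556 + 9268) = ((179 + 1120) + 10284)/(-1288) = (1299 + 10284)*(-1/1288) = 11583*(-1/1288) = -11583/1288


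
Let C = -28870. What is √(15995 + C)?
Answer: 5*I*√515 ≈ 113.47*I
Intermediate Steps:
√(15995 + C) = √(15995 - 28870) = √(-12875) = 5*I*√515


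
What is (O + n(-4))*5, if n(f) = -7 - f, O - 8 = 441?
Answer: 2230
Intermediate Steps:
O = 449 (O = 8 + 441 = 449)
(O + n(-4))*5 = (449 + (-7 - 1*(-4)))*5 = (449 + (-7 + 4))*5 = (449 - 3)*5 = 446*5 = 2230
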